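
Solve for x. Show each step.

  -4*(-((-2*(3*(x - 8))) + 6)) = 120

Step 1. [-4*(-((-2*(3*(x - 8))) + 6)) = 120] -4 out front; divide by -4. So div: -((-2*(3*(x - 8))) + 6) = -30.
Step 2. [-((-2*(3*(x - 8))) + 6) = -30] LHS negated; negate both sides. So neg: (-2*(3*(x - 8))) + 6 = 30.
Step 3. [(-2*(3*(x - 8))) + 6 = 30] peel the +6: subtract 6 from each side, so sub: -2*(3*(x - 8)) = 24.
Step 4. [-2*(3*(x - 8)) = 24] -2 out front; divide by -2. So div: 3*(x - 8) = -12.
Step 5. [3*(x - 8) = -12] 3 out front; divide by 3. So div: x - 8 = -4.
Step 6. [x - 8 = -4] the outer -8 inverts by adding 8 ⇒ sub: x = 4.

Answer: x ∈ {4}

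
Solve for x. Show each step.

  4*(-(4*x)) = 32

Step 1. [4*(-(4*x)) = 32] divide by the outer 4, so div: -(4*x) = 8.
Step 2. [-(4*x) = 8] leading − — multiply by −1, so neg: 4*x = -8.
Step 3. [4*x = -8] 4 out front; divide by 4 ⇒ div: x = -2.

Answer: x ∈ {-2}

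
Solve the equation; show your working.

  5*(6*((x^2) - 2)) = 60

Step 1. [5*(6*((x^2) - 2)) = 60] 5 out front; divide by 5. So div: 6*((x^2) - 2) = 12.
Step 2. [6*((x^2) - 2) = 12] divide by the outer 6, so div: (x^2) - 2 = 2.
Step 3. [(x^2) - 2 = 2] 2 comes off first (add 2). So sub: x^2 = 4.
Step 4. [x^2 = 4] √ both sides: 4 ≥ 0 gives two branches ⇒ sqrt: x = 2 or -2.

Answer: x ∈ {-2, 2}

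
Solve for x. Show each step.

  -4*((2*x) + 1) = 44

Step 1. [-4*((2*x) + 1) = 44] divide by the outer -4. So div: (2*x) + 1 = -11.
Step 2. [(2*x) + 1 = -11] the outer +1 inverts by subtracting 1, so sub: 2*x = -12.
Step 3. [2*x = -12] leading coefficient 2: divide by 2, so div: x = -6.

Answer: x ∈ {-6}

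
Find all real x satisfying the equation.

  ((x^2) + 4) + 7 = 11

Step 1. [((x^2) + 4) + 7 = 11] the outer +7 inverts by subtracting 7, so sub: (x^2) + 4 = 4.
Step 2. [(x^2) + 4 = 4] peel the +4: subtract 4 from each side. So sub: x^2 = 0.
Step 3. [x^2 = 0] LHS squared, RHS 0 ≥ 0: apply √ (±). So sqrt: x = 0.

Answer: x ∈ {0}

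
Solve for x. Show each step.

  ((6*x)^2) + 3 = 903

Step 1. [((6*x)^2) + 3 = 903] +3 is outermost — subtract 3 both sides ⇒ sub: (6*x)^2 = 900.
Step 2. [(6*x)^2 = 900] LHS squared, RHS 900 ≥ 0: apply √ (±), so sqrt: 6*x = 30 or -30.
Step 3. [6*x = 30 or -30] divide by the outer 6, so div: x = 5 or -5.

Answer: x ∈ {-5, 5}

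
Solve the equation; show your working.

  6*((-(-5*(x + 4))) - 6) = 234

Step 1. [6*((-(-5*(x + 4))) - 6) = 234] LHS = 6·(…); ÷6 both sides, so div: (-(-5*(x + 4))) - 6 = 39.
Step 2. [(-(-5*(x + 4))) - 6 = 39] the outer -6 inverts by adding 6, so sub: -(-5*(x + 4)) = 45.
Step 3. [-(-5*(x + 4)) = 45] flip signs both sides, so neg: -5*(x + 4) = -45.
Step 4. [-5*(x + 4) = -45] -5·(inner) — divide through by -5, so div: x + 4 = 9.
Step 5. [x + 4 = 9] the outer +4 inverts by subtracting 4 ⇒ sub: x = 5.

Answer: x ∈ {5}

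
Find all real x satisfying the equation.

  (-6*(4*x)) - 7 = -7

Step 1. [(-6*(4*x)) - 7 = -7] peel the -7: add 7 from each side ⇒ sub: -6*(4*x) = 0.
Step 2. [-6*(4*x) = 0] divide by the outer -6. So div: 4*x = 0.
Step 3. [4*x = 0] 4 out front; divide by 4, so div: x = 0.

Answer: x ∈ {0}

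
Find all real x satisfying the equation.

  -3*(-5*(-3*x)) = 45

Step 1. [-3*(-5*(-3*x)) = 45] LHS = -3·(…); ÷-3 both sides ⇒ div: -5*(-3*x) = -15.
Step 2. [-5*(-3*x) = -15] -5·(inner) — divide through by -5. So div: -3*x = 3.
Step 3. [-3*x = 3] -3 out front; divide by -3 ⇒ div: x = -1.

Answer: x ∈ {-1}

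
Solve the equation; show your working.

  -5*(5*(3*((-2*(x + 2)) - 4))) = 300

Step 1. [-5*(5*(3*((-2*(x + 2)) - 4))) = 300] -5 out front; divide by -5, so div: 5*(3*((-2*(x + 2)) - 4)) = -60.
Step 2. [5*(3*((-2*(x + 2)) - 4)) = -60] 5·(inner) — divide through by 5 ⇒ div: 3*((-2*(x + 2)) - 4) = -12.
Step 3. [3*((-2*(x + 2)) - 4) = -12] 3·(inner) — divide through by 3 ⇒ div: (-2*(x + 2)) - 4 = -4.
Step 4. [(-2*(x + 2)) - 4 = -4] common factor -2 (LHS and -4) — divide through ⇒ factor: (x + 2) + 2 = 2.
Step 5. [(x + 2) + 2 = 2] +2 is outermost — subtract 2 both sides, so sub: x + 2 = 0.
Step 6. [x + 2 = 0] 2 comes off first (subtract 2), so sub: x = -2.

Answer: x ∈ {-2}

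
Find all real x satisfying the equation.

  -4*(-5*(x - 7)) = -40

Step 1. [-4*(-5*(x - 7)) = -40] -4·(inner) — divide through by -4, so div: -5*(x - 7) = 10.
Step 2. [-5*(x - 7) = 10] divide by the outer -5, so div: x - 7 = -2.
Step 3. [x - 7 = -2] peel the -7: add 7 from each side. So sub: x = 5.

Answer: x ∈ {5}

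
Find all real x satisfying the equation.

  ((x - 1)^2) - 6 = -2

Step 1. [((x - 1)^2) - 6 = -2] the outer -6 inverts by adding 6, so sub: (x - 1)^2 = 4.
Step 2. [(x - 1)^2 = 4] 4 ≥ 0, LHS is (·)² — take ±√. So sqrt: x - 1 = 2 or -2.
Step 3. [x - 1 = 2 or -2] -1 is outermost — add 1 both sides. So sub: x = 3 or -1.

Answer: x ∈ {-1, 3}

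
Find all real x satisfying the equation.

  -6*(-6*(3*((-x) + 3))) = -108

Step 1. [-6*(-6*(3*((-x) + 3))) = -108] LHS = -6·(…); ÷-6 both sides ⇒ div: -6*(3*((-x) + 3)) = 18.
Step 2. [-6*(3*((-x) + 3)) = 18] -6·(inner) — divide through by -6. So div: 3*((-x) + 3) = -3.
Step 3. [3*((-x) + 3) = -3] LHS = 3·(…); ÷3 both sides ⇒ div: (-x) + 3 = -1.
Step 4. [(-x) + 3 = -1] the outer +3 inverts by subtracting 3 ⇒ sub: -x = -4.
Step 5. [-x = -4] flip signs both sides. So neg: x = 4.

Answer: x ∈ {4}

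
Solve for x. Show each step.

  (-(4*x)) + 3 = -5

Step 1. [(-(4*x)) + 3 = -5] 3 comes off first (subtract 3) ⇒ sub: -(4*x) = -8.
Step 2. [-(4*x) = -8] LHS negated; negate both sides ⇒ neg: 4*x = 8.
Step 3. [4*x = 8] leading coefficient 4: divide by 4 ⇒ div: x = 2.

Answer: x ∈ {2}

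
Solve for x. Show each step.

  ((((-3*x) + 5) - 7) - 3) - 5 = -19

Step 1. [((((-3*x) + 5) - 7) - 3) - 5 = -19] -5 is outermost — add 5 both sides, so sub: (((-3*x) + 5) - 7) - 3 = -14.
Step 2. [(((-3*x) + 5) - 7) - 3 = -14] peel the -3: add 3 from each side ⇒ sub: ((-3*x) + 5) - 7 = -11.
Step 3. [((-3*x) + 5) - 7 = -11] 7 comes off first (add 7). So sub: (-3*x) + 5 = -4.
Step 4. [(-3*x) + 5 = -4] the outer +5 inverts by subtracting 5 ⇒ sub: -3*x = -9.
Step 5. [-3*x = -9] divide by the outer -3 ⇒ div: x = 3.

Answer: x ∈ {3}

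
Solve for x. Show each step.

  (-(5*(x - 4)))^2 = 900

Step 1. [(-(5*(x - 4)))^2 = 900] √ both sides: 900 ≥ 0 gives two branches ⇒ sqrt: -(5*(x - 4)) = 30 or -30.
Step 2. [-(5*(x - 4)) = 30 or -30] leading − — multiply by −1 ⇒ neg: 5*(x - 4) = -30 or 30.
Step 3. [5*(x - 4) = -30 or 30] leading coefficient 5: divide by 5, so div: x - 4 = -6 or 6.
Step 4. [x - 4 = -6 or 6] add 4: x sits inside (… - 4), so sub: x = -2 or 10.

Answer: x ∈ {-2, 10}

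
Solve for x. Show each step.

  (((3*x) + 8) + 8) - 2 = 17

Step 1. [(((3*x) + 8) + 8) - 2 = 17] peel the -2: add 2 from each side, so sub: ((3*x) + 8) + 8 = 19.
Step 2. [((3*x) + 8) + 8 = 19] the outer +8 inverts by subtracting 8. So sub: (3*x) + 8 = 11.
Step 3. [(3*x) + 8 = 11] +8 is outermost — subtract 8 both sides ⇒ sub: 3*x = 3.
Step 4. [3*x = 3] leading coefficient 3: divide by 3, so div: x = 1.

Answer: x ∈ {1}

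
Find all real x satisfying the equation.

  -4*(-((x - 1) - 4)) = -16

Step 1. [-4*(-((x - 1) - 4)) = -16] divide by the outer -4 ⇒ div: -((x - 1) - 4) = 4.
Step 2. [-((x - 1) - 4) = 4] LHS negated; negate both sides, so neg: (x - 1) - 4 = -4.
Step 3. [(x - 1) - 4 = -4] 4 comes off first (add 4) ⇒ sub: x - 1 = 0.
Step 4. [x - 1 = 0] the outer -1 inverts by adding 1. So sub: x = 1.

Answer: x ∈ {1}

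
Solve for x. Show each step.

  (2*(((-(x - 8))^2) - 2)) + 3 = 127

Step 1. [(2*(((-(x - 8))^2) - 2)) + 3 = 127] subtract 3: x sits inside (… + 3) ⇒ sub: 2*(((-(x - 8))^2) - 2) = 124.
Step 2. [2*(((-(x - 8))^2) - 2) = 124] 2 out front; divide by 2. So div: ((-(x - 8))^2) - 2 = 62.
Step 3. [((-(x - 8))^2) - 2 = 62] -2 is outermost — add 2 both sides ⇒ sub: (-(x - 8))^2 = 64.
Step 4. [(-(x - 8))^2 = 64] 64 ≥ 0, LHS is (·)² — take ±√, so sqrt: -(x - 8) = 8 or -8.
Step 5. [-(x - 8) = 8 or -8] leading − — multiply by −1, so neg: x - 8 = -8 or 8.
Step 6. [x - 8 = -8 or 8] add 8: x sits inside (… - 8). So sub: x = 0 or 16.

Answer: x ∈ {0, 16}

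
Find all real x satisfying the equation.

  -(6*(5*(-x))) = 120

Step 1. [-(6*(5*(-x))) = 120] leading − — multiply by −1, so neg: 6*(5*(-x)) = -120.
Step 2. [6*(5*(-x)) = -120] LHS = 6·(…); ÷6 both sides ⇒ div: 5*(-x) = -20.
Step 3. [5*(-x) = -20] divide by the outer 5, so div: -x = -4.
Step 4. [-x = -4] flip signs both sides, so neg: x = 4.

Answer: x ∈ {4}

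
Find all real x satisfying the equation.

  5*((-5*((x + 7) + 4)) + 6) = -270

Step 1. [5*((-5*((x + 7) + 4)) + 6) = -270] divide by the outer 5, so div: (-5*((x + 7) + 4)) + 6 = -54.
Step 2. [(-5*((x + 7) + 4)) + 6 = -54] the outer +6 inverts by subtracting 6 ⇒ sub: -5*((x + 7) + 4) = -60.
Step 3. [-5*((x + 7) + 4) = -60] -5 out front; divide by -5 ⇒ div: (x + 7) + 4 = 12.
Step 4. [(x + 7) + 4 = 12] +4 is outermost — subtract 4 both sides. So sub: x + 7 = 8.
Step 5. [x + 7 = 8] +7 is outermost — subtract 7 both sides, so sub: x = 1.

Answer: x ∈ {1}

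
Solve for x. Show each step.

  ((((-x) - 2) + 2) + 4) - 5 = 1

Step 1. [((((-x) - 2) + 2) + 4) - 5 = 1] the outer -5 inverts by adding 5. So sub: (((-x) - 2) + 2) + 4 = 6.
Step 2. [(((-x) - 2) + 2) + 4 = 6] subtract 4: x sits inside (… + 4). So sub: ((-x) - 2) + 2 = 2.
Step 3. [((-x) - 2) + 2 = 2] subtract 2: x sits inside (… + 2). So sub: (-x) - 2 = 0.
Step 4. [(-x) - 2 = 0] -2 is outermost — add 2 both sides, so sub: -x = 2.
Step 5. [-x = 2] LHS negated; negate both sides, so neg: x = -2.

Answer: x ∈ {-2}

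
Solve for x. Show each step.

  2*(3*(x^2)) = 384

Step 1. [2*(3*(x^2)) = 384] divide by the outer 2 ⇒ div: 3*(x^2) = 192.
Step 2. [3*(x^2) = 192] LHS = 3·(…); ÷3 both sides. So div: x^2 = 64.
Step 3. [x^2 = 64] 64 ≥ 0, LHS is (·)² — take ±√ ⇒ sqrt: x = 8 or -8.

Answer: x ∈ {-8, 8}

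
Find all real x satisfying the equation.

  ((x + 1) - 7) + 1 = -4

Step 1. [((x + 1) - 7) + 1 = -4] +1 is outermost — subtract 1 both sides. So sub: (x + 1) - 7 = -5.
Step 2. [(x + 1) - 7 = -5] add 7: x sits inside (… - 7), so sub: x + 1 = 2.
Step 3. [x + 1 = 2] subtract 1: x sits inside (… + 1), so sub: x = 1.

Answer: x ∈ {1}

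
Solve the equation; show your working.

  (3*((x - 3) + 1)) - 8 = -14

Step 1. [(3*((x - 3) + 1)) - 8 = -14] -8 is outermost — add 8 both sides, so sub: 3*((x - 3) + 1) = -6.
Step 2. [3*((x - 3) + 1) = -6] leading coefficient 3: divide by 3 ⇒ div: (x - 3) + 1 = -2.
Step 3. [(x - 3) + 1 = -2] the outer +1 inverts by subtracting 1, so sub: x - 3 = -3.
Step 4. [x - 3 = -3] peel the -3: add 3 from each side, so sub: x = 0.

Answer: x ∈ {0}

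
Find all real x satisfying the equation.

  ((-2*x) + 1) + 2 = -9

Step 1. [((-2*x) + 1) + 2 = -9] subtract 2: x sits inside (… + 2). So sub: (-2*x) + 1 = -11.
Step 2. [(-2*x) + 1 = -11] peel the +1: subtract 1 from each side ⇒ sub: -2*x = -12.
Step 3. [-2*x = -12] leading coefficient -2: divide by -2, so div: x = 6.

Answer: x ∈ {6}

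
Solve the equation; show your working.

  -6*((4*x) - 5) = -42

Step 1. [-6*((4*x) - 5) = -42] divide by the outer -6, so div: (4*x) - 5 = 7.
Step 2. [(4*x) - 5 = 7] 5 comes off first (add 5). So sub: 4*x = 12.
Step 3. [4*x = 12] 4 out front; divide by 4, so div: x = 3.

Answer: x ∈ {3}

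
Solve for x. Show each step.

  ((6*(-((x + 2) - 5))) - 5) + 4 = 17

Step 1. [((6*(-((x + 2) - 5))) - 5) + 4 = 17] subtract 4: x sits inside (… + 4) ⇒ sub: (6*(-((x + 2) - 5))) - 5 = 13.
Step 2. [(6*(-((x + 2) - 5))) - 5 = 13] peel the -5: add 5 from each side, so sub: 6*(-((x + 2) - 5)) = 18.
Step 3. [6*(-((x + 2) - 5)) = 18] 6·(inner) — divide through by 6. So div: -((x + 2) - 5) = 3.
Step 4. [-((x + 2) - 5) = 3] LHS negated; negate both sides, so neg: (x + 2) - 5 = -3.
Step 5. [(x + 2) - 5 = -3] -5 is outermost — add 5 both sides ⇒ sub: x + 2 = 2.
Step 6. [x + 2 = 2] +2 is outermost — subtract 2 both sides ⇒ sub: x = 0.

Answer: x ∈ {0}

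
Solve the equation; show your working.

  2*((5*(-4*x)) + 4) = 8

Step 1. [2*((5*(-4*x)) + 4) = 8] LHS = 2·(…); ÷2 both sides. So div: (5*(-4*x)) + 4 = 4.
Step 2. [(5*(-4*x)) + 4 = 4] 4 comes off first (subtract 4) ⇒ sub: 5*(-4*x) = 0.
Step 3. [5*(-4*x) = 0] 5·(inner) — divide through by 5, so div: -4*x = 0.
Step 4. [-4*x = 0] -4 out front; divide by -4 ⇒ div: x = 0.

Answer: x ∈ {0}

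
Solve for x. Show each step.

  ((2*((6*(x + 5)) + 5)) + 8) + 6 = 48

Step 1. [((2*((6*(x + 5)) + 5)) + 8) + 6 = 48] 6 comes off first (subtract 6) ⇒ sub: (2*((6*(x + 5)) + 5)) + 8 = 42.
Step 2. [(2*((6*(x + 5)) + 5)) + 8 = 42] peel the +8: subtract 8 from each side ⇒ sub: 2*((6*(x + 5)) + 5) = 34.
Step 3. [2*((6*(x + 5)) + 5) = 34] 2 out front; divide by 2 ⇒ div: (6*(x + 5)) + 5 = 17.
Step 4. [(6*(x + 5)) + 5 = 17] peel the +5: subtract 5 from each side, so sub: 6*(x + 5) = 12.
Step 5. [6*(x + 5) = 12] 6 out front; divide by 6, so div: x + 5 = 2.
Step 6. [x + 5 = 2] subtract 5: x sits inside (… + 5) ⇒ sub: x = -3.

Answer: x ∈ {-3}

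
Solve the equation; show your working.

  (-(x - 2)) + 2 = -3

Step 1. [(-(x - 2)) + 2 = -3] peel the +2: subtract 2 from each side ⇒ sub: -(x - 2) = -5.
Step 2. [-(x - 2) = -5] flip signs both sides. So neg: x - 2 = 5.
Step 3. [x - 2 = 5] peel the -2: add 2 from each side ⇒ sub: x = 7.

Answer: x ∈ {7}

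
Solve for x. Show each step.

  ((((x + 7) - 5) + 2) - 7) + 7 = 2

Step 1. [((((x + 7) - 5) + 2) - 7) + 7 = 2] 7 comes off first (subtract 7) ⇒ sub: (((x + 7) - 5) + 2) - 7 = -5.
Step 2. [(((x + 7) - 5) + 2) - 7 = -5] 7 comes off first (add 7). So sub: ((x + 7) - 5) + 2 = 2.
Step 3. [((x + 7) - 5) + 2 = 2] +2 is outermost — subtract 2 both sides ⇒ sub: (x + 7) - 5 = 0.
Step 4. [(x + 7) - 5 = 0] -5 is outermost — add 5 both sides ⇒ sub: x + 7 = 5.
Step 5. [x + 7 = 5] peel the +7: subtract 7 from each side, so sub: x = -2.

Answer: x ∈ {-2}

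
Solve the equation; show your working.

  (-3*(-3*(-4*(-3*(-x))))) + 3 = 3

Step 1. [(-3*(-3*(-4*(-3*(-x))))) + 3 = 3] -3 divides every term; factor it out. So factor: (-3*(-4*(-3*(-x)))) - 1 = -1.
Step 2. [(-3*(-4*(-3*(-x)))) - 1 = -1] peel the -1: add 1 from each side ⇒ sub: -3*(-4*(-3*(-x))) = 0.
Step 3. [-3*(-4*(-3*(-x))) = 0] divide by the outer -3, so div: -4*(-3*(-x)) = 0.
Step 4. [-4*(-3*(-x)) = 0] leading coefficient -4: divide by -4, so div: -3*(-x) = 0.
Step 5. [-3*(-x) = 0] -3·(inner) — divide through by -3 ⇒ div: -x = 0.
Step 6. [-x = 0] leading − — multiply by −1. So neg: x = 0.

Answer: x ∈ {0}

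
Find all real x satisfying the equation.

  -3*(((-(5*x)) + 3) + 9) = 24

Step 1. [-3*(((-(5*x)) + 3) + 9) = 24] divide by the outer -3 ⇒ div: ((-(5*x)) + 3) + 9 = -8.
Step 2. [((-(5*x)) + 3) + 9 = -8] 9 comes off first (subtract 9) ⇒ sub: (-(5*x)) + 3 = -17.
Step 3. [(-(5*x)) + 3 = -17] 3 comes off first (subtract 3) ⇒ sub: -(5*x) = -20.
Step 4. [-(5*x) = -20] flip signs both sides. So neg: 5*x = 20.
Step 5. [5*x = 20] LHS = 5·(…); ÷5 both sides. So div: x = 4.

Answer: x ∈ {4}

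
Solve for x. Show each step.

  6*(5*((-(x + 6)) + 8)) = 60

Step 1. [6*(5*((-(x + 6)) + 8)) = 60] divide by the outer 6. So div: 5*((-(x + 6)) + 8) = 10.
Step 2. [5*((-(x + 6)) + 8) = 10] divide by the outer 5 ⇒ div: (-(x + 6)) + 8 = 2.
Step 3. [(-(x + 6)) + 8 = 2] +8 is outermost — subtract 8 both sides. So sub: -(x + 6) = -6.
Step 4. [-(x + 6) = -6] leading − — multiply by −1 ⇒ neg: x + 6 = 6.
Step 5. [x + 6 = 6] subtract 6: x sits inside (… + 6), so sub: x = 0.

Answer: x ∈ {0}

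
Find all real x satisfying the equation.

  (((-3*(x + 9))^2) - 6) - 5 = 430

Step 1. [(((-3*(x + 9))^2) - 6) - 5 = 430] peel the -5: add 5 from each side. So sub: ((-3*(x + 9))^2) - 6 = 435.
Step 2. [((-3*(x + 9))^2) - 6 = 435] add 6: x sits inside (… - 6), so sub: (-3*(x + 9))^2 = 441.
Step 3. [(-3*(x + 9))^2 = 441] 441 ≥ 0, LHS is (·)² — take ±√. So sqrt: -3*(x + 9) = 21 or -21.
Step 4. [-3*(x + 9) = 21 or -21] -3 out front; divide by -3 ⇒ div: x + 9 = -7 or 7.
Step 5. [x + 9 = -7 or 7] subtract 9: x sits inside (… + 9) ⇒ sub: x = -16 or -2.

Answer: x ∈ {-16, -2}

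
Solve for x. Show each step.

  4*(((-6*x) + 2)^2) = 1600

Step 1. [4*(((-6*x) + 2)^2) = 1600] 4·(inner) — divide through by 4 ⇒ div: ((-6*x) + 2)^2 = 400.
Step 2. [((-6*x) + 2)^2 = 400] √ both sides: 400 ≥ 0 gives two branches. So sqrt: (-6*x) + 2 = 20 or -20.
Step 3. [(-6*x) + 2 = 20 or -20] +2 is outermost — subtract 2 both sides, so sub: -6*x = 18 or -22.
Step 4. [-6*x = 18 or -22] divide by the outer -6 ⇒ div: x = -3 or 11/3.

Answer: x ∈ {-3, 11/3}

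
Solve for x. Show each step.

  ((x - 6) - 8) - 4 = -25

Step 1. [((x - 6) - 8) - 4 = -25] peel the -4: add 4 from each side ⇒ sub: (x - 6) - 8 = -21.
Step 2. [(x - 6) - 8 = -21] peel the -8: add 8 from each side, so sub: x - 6 = -13.
Step 3. [x - 6 = -13] peel the -6: add 6 from each side. So sub: x = -7.

Answer: x ∈ {-7}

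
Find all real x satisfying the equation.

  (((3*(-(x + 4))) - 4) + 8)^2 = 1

Step 1. [(((3*(-(x + 4))) - 4) + 8)^2 = 1] 1 ≥ 0, LHS is (·)² — take ±√. So sqrt: ((3*(-(x + 4))) - 4) + 8 = 1 or -1.
Step 2. [((3*(-(x + 4))) - 4) + 8 = 1 or -1] +8 is outermost — subtract 8 both sides. So sub: (3*(-(x + 4))) - 4 = -7 or -9.
Step 3. [(3*(-(x + 4))) - 4 = -7 or -9] peel the -4: add 4 from each side, so sub: 3*(-(x + 4)) = -3 or -5.
Step 4. [3*(-(x + 4)) = -3 or -5] 3 out front; divide by 3, so div: -(x + 4) = -1 or -5/3.
Step 5. [-(x + 4) = -1 or -5/3] LHS negated; negate both sides, so neg: x + 4 = 1 or 5/3.
Step 6. [x + 4 = 1 or 5/3] peel the +4: subtract 4 from each side ⇒ sub: x = -3 or -7/3.

Answer: x ∈ {-3, -7/3}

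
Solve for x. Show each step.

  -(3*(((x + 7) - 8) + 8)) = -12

Step 1. [-(3*(((x + 7) - 8) + 8)) = -12] leading − — multiply by −1. So neg: 3*(((x + 7) - 8) + 8) = 12.
Step 2. [3*(((x + 7) - 8) + 8) = 12] 3 out front; divide by 3 ⇒ div: ((x + 7) - 8) + 8 = 4.
Step 3. [((x + 7) - 8) + 8 = 4] subtract 8: x sits inside (… + 8) ⇒ sub: (x + 7) - 8 = -4.
Step 4. [(x + 7) - 8 = -4] the outer -8 inverts by adding 8, so sub: x + 7 = 4.
Step 5. [x + 7 = 4] peel the +7: subtract 7 from each side ⇒ sub: x = -3.

Answer: x ∈ {-3}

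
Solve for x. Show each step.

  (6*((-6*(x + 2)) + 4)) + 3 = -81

Step 1. [(6*((-6*(x + 2)) + 4)) + 3 = -81] +3 is outermost — subtract 3 both sides ⇒ sub: 6*((-6*(x + 2)) + 4) = -84.
Step 2. [6*((-6*(x + 2)) + 4) = -84] 6 out front; divide by 6, so div: (-6*(x + 2)) + 4 = -14.
Step 3. [(-6*(x + 2)) + 4 = -14] peel the +4: subtract 4 from each side ⇒ sub: -6*(x + 2) = -18.
Step 4. [-6*(x + 2) = -18] LHS = -6·(…); ÷-6 both sides. So div: x + 2 = 3.
Step 5. [x + 2 = 3] the outer +2 inverts by subtracting 2, so sub: x = 1.

Answer: x ∈ {1}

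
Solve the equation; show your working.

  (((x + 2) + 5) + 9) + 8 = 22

Step 1. [(((x + 2) + 5) + 9) + 8 = 22] +8 is outermost — subtract 8 both sides ⇒ sub: ((x + 2) + 5) + 9 = 14.
Step 2. [((x + 2) + 5) + 9 = 14] peel the +9: subtract 9 from each side ⇒ sub: (x + 2) + 5 = 5.
Step 3. [(x + 2) + 5 = 5] peel the +5: subtract 5 from each side, so sub: x + 2 = 0.
Step 4. [x + 2 = 0] 2 comes off first (subtract 2) ⇒ sub: x = -2.

Answer: x ∈ {-2}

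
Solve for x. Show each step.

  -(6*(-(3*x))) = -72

Step 1. [-(6*(-(3*x))) = -72] flip signs both sides, so neg: 6*(-(3*x)) = 72.
Step 2. [6*(-(3*x)) = 72] divide by the outer 6 ⇒ div: -(3*x) = 12.
Step 3. [-(3*x) = 12] LHS negated; negate both sides. So neg: 3*x = -12.
Step 4. [3*x = -12] LHS = 3·(…); ÷3 both sides, so div: x = -4.

Answer: x ∈ {-4}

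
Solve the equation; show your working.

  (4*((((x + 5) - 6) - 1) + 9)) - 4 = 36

Step 1. [(4*((((x + 5) - 6) - 1) + 9)) - 4 = 36] 4 | LHS and 4 | 36: pull 4 out. So factor: ((((x + 5) - 6) - 1) + 9) - 1 = 9.
Step 2. [((((x + 5) - 6) - 1) + 9) - 1 = 9] peel the -1: add 1 from each side, so sub: (((x + 5) - 6) - 1) + 9 = 10.
Step 3. [(((x + 5) - 6) - 1) + 9 = 10] 9 comes off first (subtract 9). So sub: ((x + 5) - 6) - 1 = 1.
Step 4. [((x + 5) - 6) - 1 = 1] the outer -1 inverts by adding 1 ⇒ sub: (x + 5) - 6 = 2.
Step 5. [(x + 5) - 6 = 2] 6 comes off first (add 6), so sub: x + 5 = 8.
Step 6. [x + 5 = 8] 5 comes off first (subtract 5), so sub: x = 3.

Answer: x ∈ {3}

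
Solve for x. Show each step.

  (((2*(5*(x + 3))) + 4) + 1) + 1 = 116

Step 1. [(((2*(5*(x + 3))) + 4) + 1) + 1 = 116] +1 is outermost — subtract 1 both sides, so sub: ((2*(5*(x + 3))) + 4) + 1 = 115.
Step 2. [((2*(5*(x + 3))) + 4) + 1 = 115] 1 comes off first (subtract 1). So sub: (2*(5*(x + 3))) + 4 = 114.
Step 3. [(2*(5*(x + 3))) + 4 = 114] peel the +4: subtract 4 from each side, so sub: 2*(5*(x + 3)) = 110.
Step 4. [2*(5*(x + 3)) = 110] 2·(inner) — divide through by 2. So div: 5*(x + 3) = 55.
Step 5. [5*(x + 3) = 55] leading coefficient 5: divide by 5. So div: x + 3 = 11.
Step 6. [x + 3 = 11] +3 is outermost — subtract 3 both sides ⇒ sub: x = 8.

Answer: x ∈ {8}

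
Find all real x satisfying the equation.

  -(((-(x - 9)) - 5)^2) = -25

Step 1. [-(((-(x - 9)) - 5)^2) = -25] LHS negated; negate both sides, so neg: ((-(x - 9)) - 5)^2 = 25.
Step 2. [((-(x - 9)) - 5)^2 = 25] 25 ≥ 0, LHS is (·)² — take ±√. So sqrt: (-(x - 9)) - 5 = 5 or -5.
Step 3. [(-(x - 9)) - 5 = 5 or -5] peel the -5: add 5 from each side ⇒ sub: -(x - 9) = 10 or 0.
Step 4. [-(x - 9) = 10 or 0] LHS negated; negate both sides. So neg: x - 9 = -10 or 0.
Step 5. [x - 9 = -10 or 0] 9 comes off first (add 9) ⇒ sub: x = -1 or 9.

Answer: x ∈ {-1, 9}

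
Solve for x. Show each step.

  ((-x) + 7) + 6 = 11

Step 1. [((-x) + 7) + 6 = 11] subtract 6: x sits inside (… + 6) ⇒ sub: (-x) + 7 = 5.
Step 2. [(-x) + 7 = 5] +7 is outermost — subtract 7 both sides, so sub: -x = -2.
Step 3. [-x = -2] flip signs both sides ⇒ neg: x = 2.

Answer: x ∈ {2}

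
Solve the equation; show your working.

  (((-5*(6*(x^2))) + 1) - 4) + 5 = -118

Step 1. [(((-5*(6*(x^2))) + 1) - 4) + 5 = -118] subtract 5: x sits inside (… + 5) ⇒ sub: ((-5*(6*(x^2))) + 1) - 4 = -123.
Step 2. [((-5*(6*(x^2))) + 1) - 4 = -123] peel the -4: add 4 from each side. So sub: (-5*(6*(x^2))) + 1 = -119.
Step 3. [(-5*(6*(x^2))) + 1 = -119] peel the +1: subtract 1 from each side ⇒ sub: -5*(6*(x^2)) = -120.
Step 4. [-5*(6*(x^2)) = -120] -5·(inner) — divide through by -5. So div: 6*(x^2) = 24.
Step 5. [6*(x^2) = 24] divide by the outer 6. So div: x^2 = 4.
Step 6. [x^2 = 4] √ both sides: 4 ≥ 0 gives two branches. So sqrt: x = 2 or -2.

Answer: x ∈ {-2, 2}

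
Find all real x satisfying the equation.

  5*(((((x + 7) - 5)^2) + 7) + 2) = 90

Step 1. [5*(((((x + 7) - 5)^2) + 7) + 2) = 90] 5 out front; divide by 5 ⇒ div: ((((x + 7) - 5)^2) + 7) + 2 = 18.
Step 2. [((((x + 7) - 5)^2) + 7) + 2 = 18] the outer +2 inverts by subtracting 2, so sub: (((x + 7) - 5)^2) + 7 = 16.
Step 3. [(((x + 7) - 5)^2) + 7 = 16] peel the +7: subtract 7 from each side ⇒ sub: ((x + 7) - 5)^2 = 9.
Step 4. [((x + 7) - 5)^2 = 9] LHS squared, RHS 9 ≥ 0: apply √ (±) ⇒ sqrt: (x + 7) - 5 = 3 or -3.
Step 5. [(x + 7) - 5 = 3 or -3] 5 comes off first (add 5), so sub: x + 7 = 8 or 2.
Step 6. [x + 7 = 8 or 2] peel the +7: subtract 7 from each side. So sub: x = 1 or -5.

Answer: x ∈ {-5, 1}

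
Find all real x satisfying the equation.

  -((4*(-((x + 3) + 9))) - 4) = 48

Step 1. [-((4*(-((x + 3) + 9))) - 4) = 48] LHS negated; negate both sides. So neg: (4*(-((x + 3) + 9))) - 4 = -48.
Step 2. [(4*(-((x + 3) + 9))) - 4 = -48] peel the -4: add 4 from each side. So sub: 4*(-((x + 3) + 9)) = -44.
Step 3. [4*(-((x + 3) + 9)) = -44] LHS = 4·(…); ÷4 both sides. So div: -((x + 3) + 9) = -11.
Step 4. [-((x + 3) + 9) = -11] leading − — multiply by −1, so neg: (x + 3) + 9 = 11.
Step 5. [(x + 3) + 9 = 11] subtract 9: x sits inside (… + 9). So sub: x + 3 = 2.
Step 6. [x + 3 = 2] 3 comes off first (subtract 3). So sub: x = -1.

Answer: x ∈ {-1}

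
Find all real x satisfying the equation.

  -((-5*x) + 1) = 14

Step 1. [-((-5*x) + 1) = 14] leading − — multiply by −1. So neg: (-5*x) + 1 = -14.
Step 2. [(-5*x) + 1 = -14] peel the +1: subtract 1 from each side. So sub: -5*x = -15.
Step 3. [-5*x = -15] LHS = -5·(…); ÷-5 both sides. So div: x = 3.

Answer: x ∈ {3}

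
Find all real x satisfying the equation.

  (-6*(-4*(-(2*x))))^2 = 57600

Step 1. [(-6*(-4*(-(2*x))))^2 = 57600] LHS squared, RHS 57600 ≥ 0: apply √ (±) ⇒ sqrt: -6*(-4*(-(2*x))) = 240 or -240.
Step 2. [-6*(-4*(-(2*x))) = 240 or -240] leading coefficient -6: divide by -6. So div: -4*(-(2*x)) = -40 or 40.
Step 3. [-4*(-(2*x)) = -40 or 40] -4 out front; divide by -4. So div: -(2*x) = 10 or -10.
Step 4. [-(2*x) = 10 or -10] flip signs both sides ⇒ neg: 2*x = -10 or 10.
Step 5. [2*x = -10 or 10] 2·(inner) — divide through by 2. So div: x = -5 or 5.

Answer: x ∈ {-5, 5}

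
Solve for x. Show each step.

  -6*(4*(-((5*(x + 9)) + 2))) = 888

Step 1. [-6*(4*(-((5*(x + 9)) + 2))) = 888] divide by the outer -6. So div: 4*(-((5*(x + 9)) + 2)) = -148.
Step 2. [4*(-((5*(x + 9)) + 2)) = -148] divide by the outer 4, so div: -((5*(x + 9)) + 2) = -37.
Step 3. [-((5*(x + 9)) + 2) = -37] flip signs both sides, so neg: (5*(x + 9)) + 2 = 37.
Step 4. [(5*(x + 9)) + 2 = 37] peel the +2: subtract 2 from each side. So sub: 5*(x + 9) = 35.
Step 5. [5*(x + 9) = 35] leading coefficient 5: divide by 5 ⇒ div: x + 9 = 7.
Step 6. [x + 9 = 7] +9 is outermost — subtract 9 both sides. So sub: x = -2.

Answer: x ∈ {-2}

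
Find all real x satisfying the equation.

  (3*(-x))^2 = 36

Step 1. [(3*(-x))^2 = 36] LHS squared, RHS 36 ≥ 0: apply √ (±). So sqrt: 3*(-x) = 6 or -6.
Step 2. [3*(-x) = 6 or -6] leading coefficient 3: divide by 3, so div: -x = 2 or -2.
Step 3. [-x = 2 or -2] LHS negated; negate both sides. So neg: x = -2 or 2.

Answer: x ∈ {-2, 2}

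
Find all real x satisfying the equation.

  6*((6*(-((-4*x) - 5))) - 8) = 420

Step 1. [6*((6*(-((-4*x) - 5))) - 8) = 420] LHS = 6·(…); ÷6 both sides, so div: (6*(-((-4*x) - 5))) - 8 = 70.
Step 2. [(6*(-((-4*x) - 5))) - 8 = 70] 8 comes off first (add 8), so sub: 6*(-((-4*x) - 5)) = 78.
Step 3. [6*(-((-4*x) - 5)) = 78] LHS = 6·(…); ÷6 both sides ⇒ div: -((-4*x) - 5) = 13.
Step 4. [-((-4*x) - 5) = 13] LHS negated; negate both sides ⇒ neg: (-4*x) - 5 = -13.
Step 5. [(-4*x) - 5 = -13] -5 is outermost — add 5 both sides. So sub: -4*x = -8.
Step 6. [-4*x = -8] leading coefficient -4: divide by -4 ⇒ div: x = 2.

Answer: x ∈ {2}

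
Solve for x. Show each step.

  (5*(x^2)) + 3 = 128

Step 1. [(5*(x^2)) + 3 = 128] +3 is outermost — subtract 3 both sides, so sub: 5*(x^2) = 125.
Step 2. [5*(x^2) = 125] 5·(inner) — divide through by 5. So div: x^2 = 25.
Step 3. [x^2 = 25] √ both sides: 25 ≥ 0 gives two branches, so sqrt: x = 5 or -5.

Answer: x ∈ {-5, 5}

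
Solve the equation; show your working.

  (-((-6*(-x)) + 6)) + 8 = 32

Step 1. [(-((-6*(-x)) + 6)) + 8 = 32] subtract 8: x sits inside (… + 8) ⇒ sub: -((-6*(-x)) + 6) = 24.
Step 2. [-((-6*(-x)) + 6) = 24] flip signs both sides, so neg: (-6*(-x)) + 6 = -24.
Step 3. [(-6*(-x)) + 6 = -24] peel the +6: subtract 6 from each side. So sub: -6*(-x) = -30.
Step 4. [-6*(-x) = -30] -6 out front; divide by -6, so div: -x = 5.
Step 5. [-x = 5] LHS negated; negate both sides, so neg: x = -5.

Answer: x ∈ {-5}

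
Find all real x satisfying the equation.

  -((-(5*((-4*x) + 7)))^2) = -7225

Step 1. [-((-(5*((-4*x) + 7)))^2) = -7225] LHS negated; negate both sides. So neg: (-(5*((-4*x) + 7)))^2 = 7225.
Step 2. [(-(5*((-4*x) + 7)))^2 = 7225] √ both sides: 7225 ≥ 0 gives two branches. So sqrt: -(5*((-4*x) + 7)) = 85 or -85.
Step 3. [-(5*((-4*x) + 7)) = 85 or -85] leading − — multiply by −1. So neg: 5*((-4*x) + 7) = -85 or 85.
Step 4. [5*((-4*x) + 7) = -85 or 85] 5·(inner) — divide through by 5. So div: (-4*x) + 7 = -17 or 17.
Step 5. [(-4*x) + 7 = -17 or 17] the outer +7 inverts by subtracting 7 ⇒ sub: -4*x = -24 or 10.
Step 6. [-4*x = -24 or 10] divide by the outer -4, so div: x = 6 or -5/2.

Answer: x ∈ {-5/2, 6}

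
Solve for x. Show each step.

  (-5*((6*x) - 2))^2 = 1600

Step 1. [(-5*((6*x) - 2))^2 = 1600] 1600 ≥ 0, LHS is (·)² — take ±√. So sqrt: -5*((6*x) - 2) = 40 or -40.
Step 2. [-5*((6*x) - 2) = 40 or -40] -5 out front; divide by -5. So div: (6*x) - 2 = -8 or 8.
Step 3. [(6*x) - 2 = -8 or 8] peel the -2: add 2 from each side ⇒ sub: 6*x = -6 or 10.
Step 4. [6*x = -6 or 10] 6 out front; divide by 6 ⇒ div: x = -1 or 5/3.

Answer: x ∈ {-1, 5/3}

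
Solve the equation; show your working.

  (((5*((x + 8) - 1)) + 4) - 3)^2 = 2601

Step 1. [(((5*((x + 8) - 1)) + 4) - 3)^2 = 2601] 2601 ≥ 0, LHS is (·)² — take ±√. So sqrt: ((5*((x + 8) - 1)) + 4) - 3 = 51 or -51.
Step 2. [((5*((x + 8) - 1)) + 4) - 3 = 51 or -51] peel the -3: add 3 from each side ⇒ sub: (5*((x + 8) - 1)) + 4 = 54 or -48.
Step 3. [(5*((x + 8) - 1)) + 4 = 54 or -48] the outer +4 inverts by subtracting 4. So sub: 5*((x + 8) - 1) = 50 or -52.
Step 4. [5*((x + 8) - 1) = 50 or -52] 5 out front; divide by 5 ⇒ div: (x + 8) - 1 = 10 or -52/5.
Step 5. [(x + 8) - 1 = 10 or -52/5] add 1: x sits inside (… - 1) ⇒ sub: x + 8 = 11 or -47/5.
Step 6. [x + 8 = 11 or -47/5] the outer +8 inverts by subtracting 8, so sub: x = 3 or -87/5.

Answer: x ∈ {-87/5, 3}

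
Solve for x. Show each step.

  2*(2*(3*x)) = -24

Step 1. [2*(2*(3*x)) = -24] 2·(inner) — divide through by 2, so div: 2*(3*x) = -12.
Step 2. [2*(3*x) = -12] divide by the outer 2 ⇒ div: 3*x = -6.
Step 3. [3*x = -6] leading coefficient 3: divide by 3, so div: x = -2.

Answer: x ∈ {-2}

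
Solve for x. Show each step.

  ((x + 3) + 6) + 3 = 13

Step 1. [((x + 3) + 6) + 3 = 13] +3 is outermost — subtract 3 both sides ⇒ sub: (x + 3) + 6 = 10.
Step 2. [(x + 3) + 6 = 10] peel the +6: subtract 6 from each side ⇒ sub: x + 3 = 4.
Step 3. [x + 3 = 4] 3 comes off first (subtract 3), so sub: x = 1.

Answer: x ∈ {1}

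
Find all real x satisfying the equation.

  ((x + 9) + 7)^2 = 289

Step 1. [((x + 9) + 7)^2 = 289] √ both sides: 289 ≥ 0 gives two branches. So sqrt: (x + 9) + 7 = 17 or -17.
Step 2. [(x + 9) + 7 = 17 or -17] +7 is outermost — subtract 7 both sides ⇒ sub: x + 9 = 10 or -24.
Step 3. [x + 9 = 10 or -24] +9 is outermost — subtract 9 both sides. So sub: x = 1 or -33.

Answer: x ∈ {-33, 1}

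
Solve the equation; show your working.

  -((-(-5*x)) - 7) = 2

Step 1. [-((-(-5*x)) - 7) = 2] flip signs both sides. So neg: (-(-5*x)) - 7 = -2.
Step 2. [(-(-5*x)) - 7 = -2] 7 comes off first (add 7) ⇒ sub: -(-5*x) = 5.
Step 3. [-(-5*x) = 5] LHS negated; negate both sides ⇒ neg: -5*x = -5.
Step 4. [-5*x = -5] -5·(inner) — divide through by -5. So div: x = 1.

Answer: x ∈ {1}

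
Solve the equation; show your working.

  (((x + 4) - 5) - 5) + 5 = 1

Step 1. [(((x + 4) - 5) - 5) + 5 = 1] 5 comes off first (subtract 5). So sub: ((x + 4) - 5) - 5 = -4.
Step 2. [((x + 4) - 5) - 5 = -4] add 5: x sits inside (… - 5) ⇒ sub: (x + 4) - 5 = 1.
Step 3. [(x + 4) - 5 = 1] peel the -5: add 5 from each side, so sub: x + 4 = 6.
Step 4. [x + 4 = 6] 4 comes off first (subtract 4) ⇒ sub: x = 2.

Answer: x ∈ {2}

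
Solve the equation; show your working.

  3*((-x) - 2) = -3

Step 1. [3*((-x) - 2) = -3] divide by the outer 3. So div: (-x) - 2 = -1.
Step 2. [(-x) - 2 = -1] peel the -2: add 2 from each side, so sub: -x = 1.
Step 3. [-x = 1] flip signs both sides, so neg: x = -1.

Answer: x ∈ {-1}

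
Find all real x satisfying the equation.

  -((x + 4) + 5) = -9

Step 1. [-((x + 4) + 5) = -9] flip signs both sides ⇒ neg: (x + 4) + 5 = 9.
Step 2. [(x + 4) + 5 = 9] +5 is outermost — subtract 5 both sides ⇒ sub: x + 4 = 4.
Step 3. [x + 4 = 4] 4 comes off first (subtract 4), so sub: x = 0.

Answer: x ∈ {0}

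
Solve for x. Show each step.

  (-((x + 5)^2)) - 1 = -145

Step 1. [(-((x + 5)^2)) - 1 = -145] add 1: x sits inside (… - 1). So sub: -((x + 5)^2) = -144.
Step 2. [-((x + 5)^2) = -144] flip signs both sides ⇒ neg: (x + 5)^2 = 144.
Step 3. [(x + 5)^2 = 144] √ both sides: 144 ≥ 0 gives two branches ⇒ sqrt: x + 5 = 12 or -12.
Step 4. [x + 5 = 12 or -12] peel the +5: subtract 5 from each side. So sub: x = 7 or -17.

Answer: x ∈ {-17, 7}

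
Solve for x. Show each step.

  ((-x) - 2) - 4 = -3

Step 1. [((-x) - 2) - 4 = -3] add 4: x sits inside (… - 4) ⇒ sub: (-x) - 2 = 1.
Step 2. [(-x) - 2 = 1] peel the -2: add 2 from each side. So sub: -x = 3.
Step 3. [-x = 3] flip signs both sides. So neg: x = -3.

Answer: x ∈ {-3}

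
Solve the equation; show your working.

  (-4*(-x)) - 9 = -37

Step 1. [(-4*(-x)) - 9 = -37] add 9: x sits inside (… - 9), so sub: -4*(-x) = -28.
Step 2. [-4*(-x) = -28] -4·(inner) — divide through by -4, so div: -x = 7.
Step 3. [-x = 7] leading − — multiply by −1 ⇒ neg: x = -7.

Answer: x ∈ {-7}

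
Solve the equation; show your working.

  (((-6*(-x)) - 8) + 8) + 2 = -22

Step 1. [(((-6*(-x)) - 8) + 8) + 2 = -22] peel the +2: subtract 2 from each side. So sub: ((-6*(-x)) - 8) + 8 = -24.
Step 2. [((-6*(-x)) - 8) + 8 = -24] 8 comes off first (subtract 8), so sub: (-6*(-x)) - 8 = -32.
Step 3. [(-6*(-x)) - 8 = -32] add 8: x sits inside (… - 8), so sub: -6*(-x) = -24.
Step 4. [-6*(-x) = -24] leading coefficient -6: divide by -6 ⇒ div: -x = 4.
Step 5. [-x = 4] leading − — multiply by −1 ⇒ neg: x = -4.

Answer: x ∈ {-4}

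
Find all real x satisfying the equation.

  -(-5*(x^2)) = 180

Step 1. [-(-5*(x^2)) = 180] flip signs both sides, so neg: -5*(x^2) = -180.
Step 2. [-5*(x^2) = -180] -5 out front; divide by -5, so div: x^2 = 36.
Step 3. [x^2 = 36] 36 ≥ 0, LHS is (·)² — take ±√, so sqrt: x = 6 or -6.

Answer: x ∈ {-6, 6}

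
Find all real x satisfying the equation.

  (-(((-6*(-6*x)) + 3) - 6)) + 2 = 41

Step 1. [(-(((-6*(-6*x)) + 3) - 6)) + 2 = 41] +2 is outermost — subtract 2 both sides, so sub: -(((-6*(-6*x)) + 3) - 6) = 39.
Step 2. [-(((-6*(-6*x)) + 3) - 6) = 39] LHS negated; negate both sides. So neg: ((-6*(-6*x)) + 3) - 6 = -39.
Step 3. [((-6*(-6*x)) + 3) - 6 = -39] -6 is outermost — add 6 both sides. So sub: (-6*(-6*x)) + 3 = -33.
Step 4. [(-6*(-6*x)) + 3 = -33] +3 is outermost — subtract 3 both sides ⇒ sub: -6*(-6*x) = -36.
Step 5. [-6*(-6*x) = -36] LHS = -6·(…); ÷-6 both sides ⇒ div: -6*x = 6.
Step 6. [-6*x = 6] leading coefficient -6: divide by -6, so div: x = -1.

Answer: x ∈ {-1}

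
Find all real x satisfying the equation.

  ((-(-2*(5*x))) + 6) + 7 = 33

Step 1. [((-(-2*(5*x))) + 6) + 7 = 33] the outer +7 inverts by subtracting 7, so sub: (-(-2*(5*x))) + 6 = 26.
Step 2. [(-(-2*(5*x))) + 6 = 26] +6 is outermost — subtract 6 both sides, so sub: -(-2*(5*x)) = 20.
Step 3. [-(-2*(5*x)) = 20] flip signs both sides, so neg: -2*(5*x) = -20.
Step 4. [-2*(5*x) = -20] LHS = -2·(…); ÷-2 both sides, so div: 5*x = 10.
Step 5. [5*x = 10] 5·(inner) — divide through by 5. So div: x = 2.

Answer: x ∈ {2}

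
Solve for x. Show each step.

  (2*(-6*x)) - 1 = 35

Step 1. [(2*(-6*x)) - 1 = 35] -1 is outermost — add 1 both sides. So sub: 2*(-6*x) = 36.
Step 2. [2*(-6*x) = 36] 2 out front; divide by 2. So div: -6*x = 18.
Step 3. [-6*x = 18] leading coefficient -6: divide by -6. So div: x = -3.

Answer: x ∈ {-3}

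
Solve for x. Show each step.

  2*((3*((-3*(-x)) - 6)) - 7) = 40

Step 1. [2*((3*((-3*(-x)) - 6)) - 7) = 40] leading coefficient 2: divide by 2, so div: (3*((-3*(-x)) - 6)) - 7 = 20.
Step 2. [(3*((-3*(-x)) - 6)) - 7 = 20] 7 comes off first (add 7) ⇒ sub: 3*((-3*(-x)) - 6) = 27.
Step 3. [3*((-3*(-x)) - 6) = 27] 3 out front; divide by 3. So div: (-3*(-x)) - 6 = 9.
Step 4. [(-3*(-x)) - 6 = 9] peel the -6: add 6 from each side. So sub: -3*(-x) = 15.
Step 5. [-3*(-x) = 15] LHS = -3·(…); ÷-3 both sides. So div: -x = -5.
Step 6. [-x = -5] LHS negated; negate both sides. So neg: x = 5.

Answer: x ∈ {5}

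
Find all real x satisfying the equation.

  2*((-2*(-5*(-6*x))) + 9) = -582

Step 1. [2*((-2*(-5*(-6*x))) + 9) = -582] 2·(inner) — divide through by 2, so div: (-2*(-5*(-6*x))) + 9 = -291.
Step 2. [(-2*(-5*(-6*x))) + 9 = -291] the outer +9 inverts by subtracting 9 ⇒ sub: -2*(-5*(-6*x)) = -300.
Step 3. [-2*(-5*(-6*x)) = -300] -2·(inner) — divide through by -2 ⇒ div: -5*(-6*x) = 150.
Step 4. [-5*(-6*x) = 150] LHS = -5·(…); ÷-5 both sides ⇒ div: -6*x = -30.
Step 5. [-6*x = -30] leading coefficient -6: divide by -6, so div: x = 5.

Answer: x ∈ {5}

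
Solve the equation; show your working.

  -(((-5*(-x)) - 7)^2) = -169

Step 1. [-(((-5*(-x)) - 7)^2) = -169] LHS negated; negate both sides, so neg: ((-5*(-x)) - 7)^2 = 169.
Step 2. [((-5*(-x)) - 7)^2 = 169] 169 ≥ 0, LHS is (·)² — take ±√. So sqrt: (-5*(-x)) - 7 = 13 or -13.
Step 3. [(-5*(-x)) - 7 = 13 or -13] 7 comes off first (add 7), so sub: -5*(-x) = 20 or -6.
Step 4. [-5*(-x) = 20 or -6] divide by the outer -5 ⇒ div: -x = -4 or 6/5.
Step 5. [-x = -4 or 6/5] flip signs both sides, so neg: x = 4 or -6/5.

Answer: x ∈ {-6/5, 4}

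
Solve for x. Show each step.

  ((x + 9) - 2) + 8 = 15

Step 1. [((x + 9) - 2) + 8 = 15] peel the +8: subtract 8 from each side ⇒ sub: (x + 9) - 2 = 7.
Step 2. [(x + 9) - 2 = 7] -2 is outermost — add 2 both sides ⇒ sub: x + 9 = 9.
Step 3. [x + 9 = 9] 9 comes off first (subtract 9), so sub: x = 0.

Answer: x ∈ {0}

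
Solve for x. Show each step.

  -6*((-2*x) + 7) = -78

Step 1. [-6*((-2*x) + 7) = -78] leading coefficient -6: divide by -6 ⇒ div: (-2*x) + 7 = 13.
Step 2. [(-2*x) + 7 = 13] peel the +7: subtract 7 from each side ⇒ sub: -2*x = 6.
Step 3. [-2*x = 6] -2·(inner) — divide through by -2, so div: x = -3.

Answer: x ∈ {-3}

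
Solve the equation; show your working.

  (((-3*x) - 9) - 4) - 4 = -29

Step 1. [(((-3*x) - 9) - 4) - 4 = -29] peel the -4: add 4 from each side. So sub: ((-3*x) - 9) - 4 = -25.
Step 2. [((-3*x) - 9) - 4 = -25] add 4: x sits inside (… - 4) ⇒ sub: (-3*x) - 9 = -21.
Step 3. [(-3*x) - 9 = -21] 9 comes off first (add 9). So sub: -3*x = -12.
Step 4. [-3*x = -12] -3·(inner) — divide through by -3. So div: x = 4.

Answer: x ∈ {4}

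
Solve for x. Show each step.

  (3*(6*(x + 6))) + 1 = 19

Step 1. [(3*(6*(x + 6))) + 1 = 19] 1 comes off first (subtract 1). So sub: 3*(6*(x + 6)) = 18.
Step 2. [3*(6*(x + 6)) = 18] LHS = 3·(…); ÷3 both sides. So div: 6*(x + 6) = 6.
Step 3. [6*(x + 6) = 6] LHS = 6·(…); ÷6 both sides ⇒ div: x + 6 = 1.
Step 4. [x + 6 = 1] subtract 6: x sits inside (… + 6). So sub: x = -5.

Answer: x ∈ {-5}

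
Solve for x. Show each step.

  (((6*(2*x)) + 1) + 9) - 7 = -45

Step 1. [(((6*(2*x)) + 1) + 9) - 7 = -45] 7 comes off first (add 7) ⇒ sub: ((6*(2*x)) + 1) + 9 = -38.
Step 2. [((6*(2*x)) + 1) + 9 = -38] 9 comes off first (subtract 9). So sub: (6*(2*x)) + 1 = -47.
Step 3. [(6*(2*x)) + 1 = -47] subtract 1: x sits inside (… + 1), so sub: 6*(2*x) = -48.
Step 4. [6*(2*x) = -48] LHS = 6·(…); ÷6 both sides, so div: 2*x = -8.
Step 5. [2*x = -8] LHS = 2·(…); ÷2 both sides. So div: x = -4.

Answer: x ∈ {-4}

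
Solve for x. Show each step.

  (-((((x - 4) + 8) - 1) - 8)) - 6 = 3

Step 1. [(-((((x - 4) + 8) - 1) - 8)) - 6 = 3] -6 is outermost — add 6 both sides. So sub: -((((x - 4) + 8) - 1) - 8) = 9.
Step 2. [-((((x - 4) + 8) - 1) - 8) = 9] LHS negated; negate both sides. So neg: (((x - 4) + 8) - 1) - 8 = -9.
Step 3. [(((x - 4) + 8) - 1) - 8 = -9] -8 is outermost — add 8 both sides. So sub: ((x - 4) + 8) - 1 = -1.
Step 4. [((x - 4) + 8) - 1 = -1] -1 is outermost — add 1 both sides ⇒ sub: (x - 4) + 8 = 0.
Step 5. [(x - 4) + 8 = 0] +8 is outermost — subtract 8 both sides ⇒ sub: x - 4 = -8.
Step 6. [x - 4 = -8] add 4: x sits inside (… - 4). So sub: x = -4.

Answer: x ∈ {-4}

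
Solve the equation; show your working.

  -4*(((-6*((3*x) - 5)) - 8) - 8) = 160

Step 1. [-4*(((-6*((3*x) - 5)) - 8) - 8) = 160] -4·(inner) — divide through by -4. So div: ((-6*((3*x) - 5)) - 8) - 8 = -40.
Step 2. [((-6*((3*x) - 5)) - 8) - 8 = -40] 8 comes off first (add 8) ⇒ sub: (-6*((3*x) - 5)) - 8 = -32.
Step 3. [(-6*((3*x) - 5)) - 8 = -32] 8 comes off first (add 8). So sub: -6*((3*x) - 5) = -24.
Step 4. [-6*((3*x) - 5) = -24] leading coefficient -6: divide by -6. So div: (3*x) - 5 = 4.
Step 5. [(3*x) - 5 = 4] the outer -5 inverts by adding 5, so sub: 3*x = 9.
Step 6. [3*x = 9] leading coefficient 3: divide by 3, so div: x = 3.

Answer: x ∈ {3}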